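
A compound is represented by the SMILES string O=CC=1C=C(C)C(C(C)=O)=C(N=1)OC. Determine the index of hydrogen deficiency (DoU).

6

Molecular formula: C10H11NO3.
DoU = (2C + 2 + N − H − X) / 2, where X is the halogen count and O/S are ignored.
    = (2·10 + 2 + 1 − 11 − 0) / 2 = 12 / 2 = 6.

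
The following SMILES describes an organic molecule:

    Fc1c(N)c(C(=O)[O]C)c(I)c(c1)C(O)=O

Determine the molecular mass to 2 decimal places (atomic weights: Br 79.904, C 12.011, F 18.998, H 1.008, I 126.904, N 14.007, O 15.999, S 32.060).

339.06 g/mol

First, the molecular formula is C9H7FINO4 (counting implicit H from valence).
  C: 9 × 12.011 = 108.099
  F: 1 × 18.998 = 18.998
  H: 7 × 1.008 = 7.056
  I: 1 × 126.904 = 126.904
  N: 1 × 14.007 = 14.007
  O: 4 × 15.999 = 63.996
Sum: 9×12.011 + 1×18.998 + 7×1.008 + 1×126.904 + 1×14.007 + 4×15.999 = 339.060 → 339.06 g/mol.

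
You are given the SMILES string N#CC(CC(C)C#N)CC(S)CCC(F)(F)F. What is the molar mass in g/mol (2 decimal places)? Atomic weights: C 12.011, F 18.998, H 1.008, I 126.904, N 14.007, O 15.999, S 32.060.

264.31 g/mol

First, the molecular formula is C11H15F3N2S (counting implicit H from valence).
  C: 11 × 12.011 = 132.121
  F: 3 × 18.998 = 56.994
  H: 15 × 1.008 = 15.120
  N: 2 × 14.007 = 28.014
  S: 1 × 32.060 = 32.060
Sum: 11×12.011 + 3×18.998 + 15×1.008 + 2×14.007 + 1×32.060 = 264.309 → 264.31 g/mol.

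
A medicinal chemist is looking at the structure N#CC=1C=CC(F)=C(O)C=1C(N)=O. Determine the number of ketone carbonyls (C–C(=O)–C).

0

Scan the SMILES for the ketone motif — none present.
Groups that are present: 1 amide, 1 hydroxyl, 1 nitrile.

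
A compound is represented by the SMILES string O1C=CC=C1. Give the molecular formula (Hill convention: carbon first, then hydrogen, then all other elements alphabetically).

Walk through each heavy atom and fill implicit hydrogens from standard valence (C 4, N 3, O 2, S 2, halogen 1):
  atom 1: O, bond orders sum to 2 (valence 2) → 0 H
  atom 2: C, bond orders sum to 3 (valence 4) → 1 H
  atom 3: C, bond orders sum to 3 (valence 4) → 1 H
  atom 4: C, bond orders sum to 3 (valence 4) → 1 H
  atom 5: C, bond orders sum to 3 (valence 4) → 1 H
Totals → C:4, H:4, O:1.
In Hill order: C4H4O.

C4H4O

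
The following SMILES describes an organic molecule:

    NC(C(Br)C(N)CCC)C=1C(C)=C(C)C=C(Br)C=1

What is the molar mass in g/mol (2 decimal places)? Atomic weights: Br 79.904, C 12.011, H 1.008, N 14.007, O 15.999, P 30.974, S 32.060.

First, the molecular formula is C14H22Br2N2 (counting implicit H from valence).
  Br: 2 × 79.904 = 159.808
  C: 14 × 12.011 = 168.154
  H: 22 × 1.008 = 22.176
  N: 2 × 14.007 = 28.014
Sum: 2×79.904 + 14×12.011 + 22×1.008 + 2×14.007 = 378.152 → 378.15 g/mol.

378.15 g/mol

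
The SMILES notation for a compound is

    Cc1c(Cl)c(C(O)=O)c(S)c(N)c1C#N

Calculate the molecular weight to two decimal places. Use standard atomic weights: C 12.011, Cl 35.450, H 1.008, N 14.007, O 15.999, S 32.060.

First, the molecular formula is C9H7ClN2O2S (counting implicit H from valence).
  C: 9 × 12.011 = 108.099
  Cl: 1 × 35.450 = 35.450
  H: 7 × 1.008 = 7.056
  N: 2 × 14.007 = 28.014
  O: 2 × 15.999 = 31.998
  S: 1 × 32.060 = 32.060
Sum: 9×12.011 + 1×35.450 + 7×1.008 + 2×14.007 + 2×15.999 + 1×32.060 = 242.677 → 242.68 g/mol.

242.68 g/mol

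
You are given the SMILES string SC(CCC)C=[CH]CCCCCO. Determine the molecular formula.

C11H22OS

Walk through each heavy atom and fill implicit hydrogens from standard valence (C 4, N 3, O 2, S 2, halogen 1):
  atom 1: S, bond orders sum to 1 (valence 2) → 1 H
  atom 2: C, bond orders sum to 3 (valence 4) → 1 H
  atom 3: C, bond orders sum to 2 (valence 4) → 2 H
  atom 4: C, bond orders sum to 2 (valence 4) → 2 H
  atom 5: C, bond orders sum to 1 (valence 4) → 3 H
  atom 6: C, bond orders sum to 3 (valence 4) → 1 H
  atom 7: C with explicit H count 1
  atom 8: C, bond orders sum to 2 (valence 4) → 2 H
  atom 9: C, bond orders sum to 2 (valence 4) → 2 H
  atom 10: C, bond orders sum to 2 (valence 4) → 2 H
  atom 11: C, bond orders sum to 2 (valence 4) → 2 H
  atom 12: C, bond orders sum to 2 (valence 4) → 2 H
  atom 13: O, bond orders sum to 1 (valence 2) → 1 H
Totals → C:11, H:22, O:1, S:1.
In Hill order: C11H22OS.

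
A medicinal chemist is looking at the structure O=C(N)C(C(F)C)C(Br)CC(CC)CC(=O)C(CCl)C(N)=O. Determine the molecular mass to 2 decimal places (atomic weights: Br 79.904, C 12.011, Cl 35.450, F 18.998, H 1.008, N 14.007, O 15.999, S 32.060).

401.70 g/mol

First, the molecular formula is C14H23BrClFN2O3 (counting implicit H from valence).
  Br: 1 × 79.904 = 79.904
  C: 14 × 12.011 = 168.154
  Cl: 1 × 35.450 = 35.450
  F: 1 × 18.998 = 18.998
  H: 23 × 1.008 = 23.184
  N: 2 × 14.007 = 28.014
  O: 3 × 15.999 = 47.997
Sum: 1×79.904 + 14×12.011 + 1×35.450 + 1×18.998 + 23×1.008 + 2×14.007 + 3×15.999 = 401.701 → 401.70 g/mol.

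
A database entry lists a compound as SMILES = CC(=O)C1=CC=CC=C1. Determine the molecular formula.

Walk through each heavy atom and fill implicit hydrogens from standard valence (C 4, N 3, O 2, S 2, halogen 1):
  atom 1: C, bond orders sum to 1 (valence 4) → 3 H
  atom 2: C, bond orders sum to 4 (valence 4) → 0 H
  atom 3: O, bond orders sum to 2 (valence 2) → 0 H
  atom 4: C, bond orders sum to 4 (valence 4) → 0 H
  atom 5: C, bond orders sum to 3 (valence 4) → 1 H
  atom 6: C, bond orders sum to 3 (valence 4) → 1 H
  atom 7: C, bond orders sum to 3 (valence 4) → 1 H
  atom 8: C, bond orders sum to 3 (valence 4) → 1 H
  atom 9: C, bond orders sum to 3 (valence 4) → 1 H
Totals → C:8, H:8, O:1.
In Hill order: C8H8O.

C8H8O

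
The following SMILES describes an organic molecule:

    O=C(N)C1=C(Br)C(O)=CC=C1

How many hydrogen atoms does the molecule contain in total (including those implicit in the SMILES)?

6

Walk through each heavy atom and fill implicit hydrogens from standard valence (C 4, N 3, O 2, S 2, halogen 1):
  atom 1: O, bond orders sum to 2 (valence 2) → 0 H
  atom 2: C, bond orders sum to 4 (valence 4) → 0 H
  atom 3: N, bond orders sum to 1 (valence 3) → 2 H
  atom 4: C, bond orders sum to 4 (valence 4) → 0 H
  atom 5: C, bond orders sum to 4 (valence 4) → 0 H
  atom 6: Br (halogen, monovalent) → 0 H
  atom 7: C, bond orders sum to 4 (valence 4) → 0 H
  atom 8: O, bond orders sum to 1 (valence 2) → 1 H
  atom 9: C, bond orders sum to 3 (valence 4) → 1 H
  atom 10: C, bond orders sum to 3 (valence 4) → 1 H
  atom 11: C, bond orders sum to 3 (valence 4) → 1 H
Total hydrogens: 6.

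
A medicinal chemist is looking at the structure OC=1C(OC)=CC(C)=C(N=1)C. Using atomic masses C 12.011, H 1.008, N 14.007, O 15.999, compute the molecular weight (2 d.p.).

153.18 g/mol

First, the molecular formula is C8H11NO2 (counting implicit H from valence).
  C: 8 × 12.011 = 96.088
  H: 11 × 1.008 = 11.088
  N: 1 × 14.007 = 14.007
  O: 2 × 15.999 = 31.998
Sum: 8×12.011 + 11×1.008 + 1×14.007 + 2×15.999 = 153.181 → 153.18 g/mol.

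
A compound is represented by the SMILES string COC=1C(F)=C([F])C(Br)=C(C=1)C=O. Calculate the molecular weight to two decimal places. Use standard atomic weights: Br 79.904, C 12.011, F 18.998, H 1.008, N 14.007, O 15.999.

First, the molecular formula is C8H5BrF2O2 (counting implicit H from valence).
  Br: 1 × 79.904 = 79.904
  C: 8 × 12.011 = 96.088
  F: 2 × 18.998 = 37.996
  H: 5 × 1.008 = 5.040
  O: 2 × 15.999 = 31.998
Sum: 1×79.904 + 8×12.011 + 2×18.998 + 5×1.008 + 2×15.999 = 251.026 → 251.03 g/mol.

251.03 g/mol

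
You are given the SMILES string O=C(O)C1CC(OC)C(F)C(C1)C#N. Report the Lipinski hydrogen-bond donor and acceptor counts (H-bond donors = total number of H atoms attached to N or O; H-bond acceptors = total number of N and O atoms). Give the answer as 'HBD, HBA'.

Donors: find every N or O and count the H atoms it carries.
  atom 1 (O): bond orders sum to 2 → 0 H
  atom 3 (O): bond orders sum to 1 → 1 H
  atom 7 (O): bond orders sum to 2 → 0 H
  atom 14 (N): bond orders sum to 3 → 0 H
Lipinski HBD = 1.
Acceptors: N atoms = 1, O atoms = 3 → HBA = 4.

1, 4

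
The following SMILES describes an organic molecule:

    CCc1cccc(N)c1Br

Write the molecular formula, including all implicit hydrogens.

Walk through each heavy atom and fill implicit hydrogens from standard valence (C 4, N 3, O 2, S 2, halogen 1); for lowercase aromatic atoms, an aromatic c carries 1 H when it has two neighbours and 0 H with three, and aromatic n carries 0 H:
  atom 1: C, bond orders sum to 1 (valence 4) → 3 H
  atom 2: C, bond orders sum to 2 (valence 4) → 2 H
  atom 3: aromatic c, 3 neighbours → 0 H
  atom 4: aromatic c, 2 neighbours → 1 H
  atom 5: aromatic c, 2 neighbours → 1 H
  atom 6: aromatic c, 2 neighbours → 1 H
  atom 7: aromatic c, 3 neighbours → 0 H
  atom 8: N, bond orders sum to 1 (valence 3) → 2 H
  atom 9: aromatic c, 3 neighbours → 0 H
  atom 10: Br (halogen, monovalent) → 0 H
Totals → C:8, H:10, Br:1, N:1.

C8H10BrN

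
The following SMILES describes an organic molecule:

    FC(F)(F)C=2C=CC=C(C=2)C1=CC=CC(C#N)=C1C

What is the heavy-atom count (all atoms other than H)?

19

Every atom symbol written in the SMILES (organic subset) is one heavy atom; implicit H are not written.
Heavy atoms by element → C:15, F:3, N:1.
Total: 19.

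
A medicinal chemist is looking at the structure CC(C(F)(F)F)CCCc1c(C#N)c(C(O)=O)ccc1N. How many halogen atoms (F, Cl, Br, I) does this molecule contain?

3

Halogen atoms appear at heavy-atom positions 4, 5, 6 (3×F).
Other groups present: 1 carboxylic acid, 1 nitrile, 1 primary amine.
Halogen count: 3.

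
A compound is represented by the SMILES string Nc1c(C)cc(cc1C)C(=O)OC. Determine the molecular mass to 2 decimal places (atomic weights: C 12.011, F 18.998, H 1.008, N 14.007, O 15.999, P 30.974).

First, the molecular formula is C10H13NO2 (counting implicit H from valence).
  C: 10 × 12.011 = 120.110
  H: 13 × 1.008 = 13.104
  N: 1 × 14.007 = 14.007
  O: 2 × 15.999 = 31.998
Sum: 10×12.011 + 13×1.008 + 1×14.007 + 2×15.999 = 179.219 → 179.22 g/mol.

179.22 g/mol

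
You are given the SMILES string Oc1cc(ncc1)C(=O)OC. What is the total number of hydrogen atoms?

Walk through each heavy atom and fill implicit hydrogens from standard valence (C 4, N 3, O 2, S 2, halogen 1); for lowercase aromatic atoms, an aromatic c carries 1 H when it has two neighbours and 0 H with three, and aromatic n carries 0 H:
  atom 1: O, bond orders sum to 1 (valence 2) → 1 H
  atom 2: aromatic c, 3 neighbours → 0 H
  atom 3: aromatic c, 2 neighbours → 1 H
  atom 4: aromatic c, 3 neighbours → 0 H
  atom 5: aromatic n, 2 neighbours → 0 H
  atom 6: aromatic c, 2 neighbours → 1 H
  atom 7: aromatic c, 2 neighbours → 1 H
  atom 8: C, bond orders sum to 4 (valence 4) → 0 H
  atom 9: O, bond orders sum to 2 (valence 2) → 0 H
  atom 10: O, bond orders sum to 2 (valence 2) → 0 H
  atom 11: C, bond orders sum to 1 (valence 4) → 3 H
Total hydrogens: 7.

7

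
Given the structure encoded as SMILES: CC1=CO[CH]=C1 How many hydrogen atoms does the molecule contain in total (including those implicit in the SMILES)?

6

Walk through each heavy atom and fill implicit hydrogens from standard valence (C 4, N 3, O 2, S 2, halogen 1):
  atom 1: C, bond orders sum to 1 (valence 4) → 3 H
  atom 2: C, bond orders sum to 4 (valence 4) → 0 H
  atom 3: C, bond orders sum to 3 (valence 4) → 1 H
  atom 4: O, bond orders sum to 2 (valence 2) → 0 H
  atom 5: C with explicit H count 1
  atom 6: C, bond orders sum to 3 (valence 4) → 1 H
Total hydrogens: 6.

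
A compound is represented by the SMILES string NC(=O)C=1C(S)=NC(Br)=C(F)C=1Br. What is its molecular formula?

Walk through each heavy atom and fill implicit hydrogens from standard valence (C 4, N 3, O 2, S 2, halogen 1):
  atom 1: N, bond orders sum to 1 (valence 3) → 2 H
  atom 2: C, bond orders sum to 4 (valence 4) → 0 H
  atom 3: O, bond orders sum to 2 (valence 2) → 0 H
  atom 4: C, bond orders sum to 4 (valence 4) → 0 H
  atom 5: C, bond orders sum to 4 (valence 4) → 0 H
  atom 6: S, bond orders sum to 1 (valence 2) → 1 H
  atom 7: N, bond orders sum to 3 (valence 3) → 0 H
  atom 8: C, bond orders sum to 4 (valence 4) → 0 H
  atom 9: Br (halogen, monovalent) → 0 H
  atom 10: C, bond orders sum to 4 (valence 4) → 0 H
  atom 11: F (halogen, monovalent) → 0 H
  atom 12: C, bond orders sum to 4 (valence 4) → 0 H
  atom 13: Br (halogen, monovalent) → 0 H
Totals → C:6, H:3, Br:2, F:1, N:2, O:1, S:1.
In Hill order: C6H3Br2FN2OS.

C6H3Br2FN2OS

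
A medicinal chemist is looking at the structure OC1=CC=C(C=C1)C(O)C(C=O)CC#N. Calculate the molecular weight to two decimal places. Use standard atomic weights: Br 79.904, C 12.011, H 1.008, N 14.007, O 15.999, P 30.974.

205.21 g/mol

First, the molecular formula is C11H11NO3 (counting implicit H from valence).
  C: 11 × 12.011 = 132.121
  H: 11 × 1.008 = 11.088
  N: 1 × 14.007 = 14.007
  O: 3 × 15.999 = 47.997
Sum: 11×12.011 + 11×1.008 + 1×14.007 + 3×15.999 = 205.213 → 205.21 g/mol.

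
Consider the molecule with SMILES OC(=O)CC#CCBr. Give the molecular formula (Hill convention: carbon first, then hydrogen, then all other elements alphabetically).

Walk through each heavy atom and fill implicit hydrogens from standard valence (C 4, N 3, O 2, S 2, halogen 1):
  atom 1: O, bond orders sum to 1 (valence 2) → 1 H
  atom 2: C, bond orders sum to 4 (valence 4) → 0 H
  atom 3: O, bond orders sum to 2 (valence 2) → 0 H
  atom 4: C, bond orders sum to 2 (valence 4) → 2 H
  atom 5: C, bond orders sum to 4 (valence 4) → 0 H
  atom 6: C, bond orders sum to 4 (valence 4) → 0 H
  atom 7: C, bond orders sum to 2 (valence 4) → 2 H
  atom 8: Br (halogen, monovalent) → 0 H
Totals → C:5, H:5, Br:1, O:2.

C5H5BrO2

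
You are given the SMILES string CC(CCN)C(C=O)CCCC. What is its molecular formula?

Walk through each heavy atom and fill implicit hydrogens from standard valence (C 4, N 3, O 2, S 2, halogen 1):
  atom 1: C, bond orders sum to 1 (valence 4) → 3 H
  atom 2: C, bond orders sum to 3 (valence 4) → 1 H
  atom 3: C, bond orders sum to 2 (valence 4) → 2 H
  atom 4: C, bond orders sum to 2 (valence 4) → 2 H
  atom 5: N, bond orders sum to 1 (valence 3) → 2 H
  atom 6: C, bond orders sum to 3 (valence 4) → 1 H
  atom 7: C, bond orders sum to 3 (valence 4) → 1 H
  atom 8: O, bond orders sum to 2 (valence 2) → 0 H
  atom 9: C, bond orders sum to 2 (valence 4) → 2 H
  atom 10: C, bond orders sum to 2 (valence 4) → 2 H
  atom 11: C, bond orders sum to 2 (valence 4) → 2 H
  atom 12: C, bond orders sum to 1 (valence 4) → 3 H
Totals → C:10, H:21, N:1, O:1.

C10H21NO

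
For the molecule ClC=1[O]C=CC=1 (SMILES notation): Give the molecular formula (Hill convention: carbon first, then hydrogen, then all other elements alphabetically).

C4H3ClO

Walk through each heavy atom and fill implicit hydrogens from standard valence (C 4, N 3, O 2, S 2, halogen 1):
  atom 1: Cl (halogen, monovalent) → 0 H
  atom 2: C, bond orders sum to 4 (valence 4) → 0 H
  atom 3: O with explicit H count 0
  atom 4: C, bond orders sum to 3 (valence 4) → 1 H
  atom 5: C, bond orders sum to 3 (valence 4) → 1 H
  atom 6: C, bond orders sum to 3 (valence 4) → 1 H
Totals → C:4, H:3, Cl:1, O:1.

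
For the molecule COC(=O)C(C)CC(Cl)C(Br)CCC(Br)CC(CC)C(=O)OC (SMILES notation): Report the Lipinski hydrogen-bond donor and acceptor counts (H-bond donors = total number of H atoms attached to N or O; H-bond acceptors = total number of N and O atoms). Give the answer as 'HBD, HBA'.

Donors: find every N or O and count the H atoms it carries.
  atom 2 (O): bond orders sum to 2 → 0 H
  atom 4 (O): bond orders sum to 2 → 0 H
  atom 21 (O): bond orders sum to 2 → 0 H
  atom 22 (O): bond orders sum to 2 → 0 H
Lipinski HBD = 0.
Acceptors: N atoms = 0, O atoms = 4 → HBA = 4.

0, 4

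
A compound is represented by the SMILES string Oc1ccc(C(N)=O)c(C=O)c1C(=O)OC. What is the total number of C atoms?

10

Count every carbon token in the SMILES (each C, including those in ring-closure positions and inside branches).
Carbon count: 10.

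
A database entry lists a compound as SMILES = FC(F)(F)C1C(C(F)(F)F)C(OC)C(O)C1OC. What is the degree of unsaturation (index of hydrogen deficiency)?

1

Molecular formula: C9H12F6O3.
DoU = (2C + 2 + N − H − X) / 2, where X is the halogen count and O/S are ignored.
    = (2·9 + 2 + 0 − 12 − 6) / 2 = 2 / 2 = 1.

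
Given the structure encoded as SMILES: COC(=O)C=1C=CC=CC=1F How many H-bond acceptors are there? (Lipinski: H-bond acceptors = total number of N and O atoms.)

2

N atoms: 0; O atoms: 2.
Lipinski HBA = 0 + 2 = 2.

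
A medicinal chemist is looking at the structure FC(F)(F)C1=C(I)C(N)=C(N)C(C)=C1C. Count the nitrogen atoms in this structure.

2

Scan the SMILES for N atoms (remember two-letter symbols like Cl and Br are single atoms).
Nitrogen count: 2.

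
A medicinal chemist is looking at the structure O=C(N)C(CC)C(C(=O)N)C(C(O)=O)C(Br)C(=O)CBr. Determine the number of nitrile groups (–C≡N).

0

Scan the SMILES for the nitrile motif — none present.
Groups that are present: 2 amide, 1 carboxylic acid, 1 ketone.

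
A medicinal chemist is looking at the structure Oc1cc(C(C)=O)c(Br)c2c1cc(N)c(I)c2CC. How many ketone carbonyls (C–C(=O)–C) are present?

The ketone motif appears at heavy-atom position 5 in the SMILES.
Other groups present: 1 hydroxyl, 1 primary amine.
Ketone count: 1.

1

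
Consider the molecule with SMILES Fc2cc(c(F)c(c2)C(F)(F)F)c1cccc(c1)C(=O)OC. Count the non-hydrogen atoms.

22

Every atom symbol written in the SMILES (organic subset) is one heavy atom; implicit H are not written.
Heavy atoms by element → C:15, F:5, O:2.
Total: 22.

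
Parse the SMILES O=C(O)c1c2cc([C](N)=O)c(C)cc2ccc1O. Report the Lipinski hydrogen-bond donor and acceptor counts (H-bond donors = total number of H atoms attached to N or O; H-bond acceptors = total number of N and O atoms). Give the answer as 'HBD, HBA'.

Donors: find every N or O and count the H atoms it carries.
  atom 1 (O): bond orders sum to 2 → 0 H
  atom 3 (O): bond orders sum to 1 → 1 H
  atom 9 (N): bond orders sum to 1 → 2 H
  atom 10 (O): bond orders sum to 2 → 0 H
  atom 18 (O): bond orders sum to 1 → 1 H
Lipinski HBD = 4.
Acceptors: N atoms = 1, O atoms = 4 → HBA = 5.

4, 5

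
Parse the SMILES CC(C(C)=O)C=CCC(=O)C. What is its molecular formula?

C9H14O2

Walk through each heavy atom and fill implicit hydrogens from standard valence (C 4, N 3, O 2, S 2, halogen 1):
  atom 1: C, bond orders sum to 1 (valence 4) → 3 H
  atom 2: C, bond orders sum to 3 (valence 4) → 1 H
  atom 3: C, bond orders sum to 4 (valence 4) → 0 H
  atom 4: C, bond orders sum to 1 (valence 4) → 3 H
  atom 5: O, bond orders sum to 2 (valence 2) → 0 H
  atom 6: C, bond orders sum to 3 (valence 4) → 1 H
  atom 7: C, bond orders sum to 3 (valence 4) → 1 H
  atom 8: C, bond orders sum to 2 (valence 4) → 2 H
  atom 9: C, bond orders sum to 4 (valence 4) → 0 H
  atom 10: O, bond orders sum to 2 (valence 2) → 0 H
  atom 11: C, bond orders sum to 1 (valence 4) → 3 H
Totals → C:9, H:14, O:2.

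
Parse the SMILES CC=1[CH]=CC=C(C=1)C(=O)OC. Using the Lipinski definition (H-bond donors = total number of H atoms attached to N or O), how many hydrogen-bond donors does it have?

Donors: find every N or O and count the H atoms it carries.
  atom 9 (O): bond orders sum to 2 → 0 H
  atom 10 (O): bond orders sum to 2 → 0 H
Lipinski HBD = 0.

0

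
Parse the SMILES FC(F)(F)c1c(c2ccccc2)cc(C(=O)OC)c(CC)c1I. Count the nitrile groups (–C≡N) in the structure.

Scan the SMILES for the nitrile motif — none present.
Groups that are present: 1 ester.

0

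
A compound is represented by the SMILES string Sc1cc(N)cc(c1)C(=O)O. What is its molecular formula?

C7H7NO2S

Walk through each heavy atom and fill implicit hydrogens from standard valence (C 4, N 3, O 2, S 2, halogen 1); for lowercase aromatic atoms, an aromatic c carries 1 H when it has two neighbours and 0 H with three, and aromatic n carries 0 H:
  atom 1: S, bond orders sum to 1 (valence 2) → 1 H
  atom 2: aromatic c, 3 neighbours → 0 H
  atom 3: aromatic c, 2 neighbours → 1 H
  atom 4: aromatic c, 3 neighbours → 0 H
  atom 5: N, bond orders sum to 1 (valence 3) → 2 H
  atom 6: aromatic c, 2 neighbours → 1 H
  atom 7: aromatic c, 3 neighbours → 0 H
  atom 8: aromatic c, 2 neighbours → 1 H
  atom 9: C, bond orders sum to 4 (valence 4) → 0 H
  atom 10: O, bond orders sum to 2 (valence 2) → 0 H
  atom 11: O, bond orders sum to 1 (valence 2) → 1 H
Totals → C:7, H:7, N:1, O:2, S:1.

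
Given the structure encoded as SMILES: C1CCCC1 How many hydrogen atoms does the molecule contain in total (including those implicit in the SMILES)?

10

Walk through each heavy atom and fill implicit hydrogens from standard valence (C 4, N 3, O 2, S 2, halogen 1):
  atom 1: C, bond orders sum to 2 (valence 4) → 2 H
  atom 2: C, bond orders sum to 2 (valence 4) → 2 H
  atom 3: C, bond orders sum to 2 (valence 4) → 2 H
  atom 4: C, bond orders sum to 2 (valence 4) → 2 H
  atom 5: C, bond orders sum to 2 (valence 4) → 2 H
Total hydrogens: 10.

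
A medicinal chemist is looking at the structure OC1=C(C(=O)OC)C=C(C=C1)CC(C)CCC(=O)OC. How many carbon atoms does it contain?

Count every carbon token in the SMILES (each C, including those in ring-closure positions and inside branches).
Carbon count: 15.

15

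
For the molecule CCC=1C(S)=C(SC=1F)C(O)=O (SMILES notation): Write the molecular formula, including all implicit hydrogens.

C7H7FO2S2

Walk through each heavy atom and fill implicit hydrogens from standard valence (C 4, N 3, O 2, S 2, halogen 1):
  atom 1: C, bond orders sum to 1 (valence 4) → 3 H
  atom 2: C, bond orders sum to 2 (valence 4) → 2 H
  atom 3: C, bond orders sum to 4 (valence 4) → 0 H
  atom 4: C, bond orders sum to 4 (valence 4) → 0 H
  atom 5: S, bond orders sum to 1 (valence 2) → 1 H
  atom 6: C, bond orders sum to 4 (valence 4) → 0 H
  atom 7: S, bond orders sum to 2 (valence 2) → 0 H
  atom 8: C, bond orders sum to 4 (valence 4) → 0 H
  atom 9: F (halogen, monovalent) → 0 H
  atom 10: C, bond orders sum to 4 (valence 4) → 0 H
  atom 11: O, bond orders sum to 1 (valence 2) → 1 H
  atom 12: O, bond orders sum to 2 (valence 2) → 0 H
Totals → C:7, H:7, F:1, O:2, S:2.
In Hill order: C7H7FO2S2.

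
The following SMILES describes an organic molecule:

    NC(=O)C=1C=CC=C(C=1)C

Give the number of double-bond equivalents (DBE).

5

Degree of unsaturation = (number of rings) + (number of π bonds).
Ring closures in the SMILES: 1.
π bonds: 4 double bonds (each 1 DoU) → 4 DoU from unsaturation.
Total DoU = 1 + 4 = 5.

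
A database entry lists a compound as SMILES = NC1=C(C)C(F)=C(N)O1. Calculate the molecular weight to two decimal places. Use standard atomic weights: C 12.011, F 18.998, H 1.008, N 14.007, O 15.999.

130.12 g/mol

First, the molecular formula is C5H7FN2O (counting implicit H from valence).
  C: 5 × 12.011 = 60.055
  F: 1 × 18.998 = 18.998
  H: 7 × 1.008 = 7.056
  N: 2 × 14.007 = 28.014
  O: 1 × 15.999 = 15.999
Sum: 5×12.011 + 1×18.998 + 7×1.008 + 2×14.007 + 1×15.999 = 130.122 → 130.12 g/mol.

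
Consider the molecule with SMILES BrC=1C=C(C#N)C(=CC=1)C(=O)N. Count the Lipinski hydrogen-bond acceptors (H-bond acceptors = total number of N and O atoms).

N atoms: 2; O atoms: 1.
Lipinski HBA = 2 + 1 = 3.

3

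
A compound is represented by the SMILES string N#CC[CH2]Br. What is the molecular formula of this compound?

Walk through each heavy atom and fill implicit hydrogens from standard valence (C 4, N 3, O 2, S 2, halogen 1):
  atom 1: N, bond orders sum to 3 (valence 3) → 0 H
  atom 2: C, bond orders sum to 4 (valence 4) → 0 H
  atom 3: C, bond orders sum to 2 (valence 4) → 2 H
  atom 4: C with explicit H count 2
  atom 5: Br (halogen, monovalent) → 0 H
Totals → C:3, H:4, Br:1, N:1.

C3H4BrN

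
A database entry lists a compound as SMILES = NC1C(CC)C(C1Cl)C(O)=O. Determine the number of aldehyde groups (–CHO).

Scan the SMILES for the aldehyde motif — none present.
Groups that are present: 1 carboxylic acid, 1 primary amine.

0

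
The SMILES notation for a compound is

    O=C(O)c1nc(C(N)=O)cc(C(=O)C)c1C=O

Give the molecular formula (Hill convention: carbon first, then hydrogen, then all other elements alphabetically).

Walk through each heavy atom and fill implicit hydrogens from standard valence (C 4, N 3, O 2, S 2, halogen 1); for lowercase aromatic atoms, an aromatic c carries 1 H when it has two neighbours and 0 H with three, and aromatic n carries 0 H:
  atom 1: O, bond orders sum to 2 (valence 2) → 0 H
  atom 2: C, bond orders sum to 4 (valence 4) → 0 H
  atom 3: O, bond orders sum to 1 (valence 2) → 1 H
  atom 4: aromatic c, 3 neighbours → 0 H
  atom 5: aromatic n, 2 neighbours → 0 H
  atom 6: aromatic c, 3 neighbours → 0 H
  atom 7: C, bond orders sum to 4 (valence 4) → 0 H
  atom 8: N, bond orders sum to 1 (valence 3) → 2 H
  atom 9: O, bond orders sum to 2 (valence 2) → 0 H
  atom 10: aromatic c, 2 neighbours → 1 H
  atom 11: aromatic c, 3 neighbours → 0 H
  atom 12: C, bond orders sum to 4 (valence 4) → 0 H
  atom 13: O, bond orders sum to 2 (valence 2) → 0 H
  atom 14: C, bond orders sum to 1 (valence 4) → 3 H
  atom 15: aromatic c, 3 neighbours → 0 H
  atom 16: C, bond orders sum to 3 (valence 4) → 1 H
  atom 17: O, bond orders sum to 2 (valence 2) → 0 H
Totals → C:10, H:8, N:2, O:5.

C10H8N2O5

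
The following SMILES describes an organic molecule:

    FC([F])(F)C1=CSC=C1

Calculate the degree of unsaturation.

Molecular formula: C5H3F3S.
DoU = (2C + 2 + N − H − X) / 2, where X is the halogen count and O/S are ignored.
    = (2·5 + 2 + 0 − 3 − 3) / 2 = 6 / 2 = 3.

3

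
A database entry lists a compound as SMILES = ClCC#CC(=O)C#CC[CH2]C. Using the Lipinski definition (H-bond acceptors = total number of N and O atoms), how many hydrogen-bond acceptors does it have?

1

N atoms: 0; O atoms: 1.
Lipinski HBA = 0 + 1 = 1.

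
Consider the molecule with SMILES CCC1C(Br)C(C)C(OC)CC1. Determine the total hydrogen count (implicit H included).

Walk through each heavy atom and fill implicit hydrogens from standard valence (C 4, N 3, O 2, S 2, halogen 1):
  atom 1: C, bond orders sum to 1 (valence 4) → 3 H
  atom 2: C, bond orders sum to 2 (valence 4) → 2 H
  atom 3: C, bond orders sum to 3 (valence 4) → 1 H
  atom 4: C, bond orders sum to 3 (valence 4) → 1 H
  atom 5: Br (halogen, monovalent) → 0 H
  atom 6: C, bond orders sum to 3 (valence 4) → 1 H
  atom 7: C, bond orders sum to 1 (valence 4) → 3 H
  atom 8: C, bond orders sum to 3 (valence 4) → 1 H
  atom 9: O, bond orders sum to 2 (valence 2) → 0 H
  atom 10: C, bond orders sum to 1 (valence 4) → 3 H
  atom 11: C, bond orders sum to 2 (valence 4) → 2 H
  atom 12: C, bond orders sum to 2 (valence 4) → 2 H
Total hydrogens: 19.

19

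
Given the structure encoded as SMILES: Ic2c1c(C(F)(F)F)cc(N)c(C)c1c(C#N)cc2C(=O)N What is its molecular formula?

Walk through each heavy atom and fill implicit hydrogens from standard valence (C 4, N 3, O 2, S 2, halogen 1); for lowercase aromatic atoms, an aromatic c carries 1 H when it has two neighbours and 0 H with three, and aromatic n carries 0 H:
  atom 1: I (halogen, monovalent) → 0 H
  atom 2: aromatic c, 3 neighbours → 0 H
  atom 3: aromatic c, 3 neighbours → 0 H
  atom 4: aromatic c, 3 neighbours → 0 H
  atom 5: C, bond orders sum to 4 (valence 4) → 0 H
  atom 6: F (halogen, monovalent) → 0 H
  atom 7: F (halogen, monovalent) → 0 H
  atom 8: F (halogen, monovalent) → 0 H
  atom 9: aromatic c, 2 neighbours → 1 H
  atom 10: aromatic c, 3 neighbours → 0 H
  atom 11: N, bond orders sum to 1 (valence 3) → 2 H
  atom 12: aromatic c, 3 neighbours → 0 H
  atom 13: C, bond orders sum to 1 (valence 4) → 3 H
  atom 14: aromatic c, 3 neighbours → 0 H
  atom 15: aromatic c, 3 neighbours → 0 H
  atom 16: C, bond orders sum to 4 (valence 4) → 0 H
  atom 17: N, bond orders sum to 3 (valence 3) → 0 H
  atom 18: aromatic c, 2 neighbours → 1 H
  atom 19: aromatic c, 3 neighbours → 0 H
  atom 20: C, bond orders sum to 4 (valence 4) → 0 H
  atom 21: O, bond orders sum to 2 (valence 2) → 0 H
  atom 22: N, bond orders sum to 1 (valence 3) → 2 H
Totals → C:14, H:9, F:3, I:1, N:3, O:1.

C14H9F3IN3O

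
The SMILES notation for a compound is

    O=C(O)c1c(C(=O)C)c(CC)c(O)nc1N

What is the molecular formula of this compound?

Walk through each heavy atom and fill implicit hydrogens from standard valence (C 4, N 3, O 2, S 2, halogen 1); for lowercase aromatic atoms, an aromatic c carries 1 H when it has two neighbours and 0 H with three, and aromatic n carries 0 H:
  atom 1: O, bond orders sum to 2 (valence 2) → 0 H
  atom 2: C, bond orders sum to 4 (valence 4) → 0 H
  atom 3: O, bond orders sum to 1 (valence 2) → 1 H
  atom 4: aromatic c, 3 neighbours → 0 H
  atom 5: aromatic c, 3 neighbours → 0 H
  atom 6: C, bond orders sum to 4 (valence 4) → 0 H
  atom 7: O, bond orders sum to 2 (valence 2) → 0 H
  atom 8: C, bond orders sum to 1 (valence 4) → 3 H
  atom 9: aromatic c, 3 neighbours → 0 H
  atom 10: C, bond orders sum to 2 (valence 4) → 2 H
  atom 11: C, bond orders sum to 1 (valence 4) → 3 H
  atom 12: aromatic c, 3 neighbours → 0 H
  atom 13: O, bond orders sum to 1 (valence 2) → 1 H
  atom 14: aromatic n, 2 neighbours → 0 H
  atom 15: aromatic c, 3 neighbours → 0 H
  atom 16: N, bond orders sum to 1 (valence 3) → 2 H
Totals → C:10, H:12, N:2, O:4.
In Hill order: C10H12N2O4.

C10H12N2O4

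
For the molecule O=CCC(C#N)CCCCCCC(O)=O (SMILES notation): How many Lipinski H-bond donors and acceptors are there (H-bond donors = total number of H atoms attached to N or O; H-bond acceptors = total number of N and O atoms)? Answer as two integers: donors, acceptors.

1, 4

Donors: find every N or O and count the H atoms it carries.
  atom 1 (O): bond orders sum to 2 → 0 H
  atom 6 (N): bond orders sum to 3 → 0 H
  atom 14 (O): bond orders sum to 1 → 1 H
  atom 15 (O): bond orders sum to 2 → 0 H
Lipinski HBD = 1.
Acceptors: N atoms = 1, O atoms = 3 → HBA = 4.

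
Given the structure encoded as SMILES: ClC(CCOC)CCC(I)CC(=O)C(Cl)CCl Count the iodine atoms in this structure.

Scan the SMILES for I atoms (remember two-letter symbols like Cl and Br are single atoms).
Iodine count: 1.

1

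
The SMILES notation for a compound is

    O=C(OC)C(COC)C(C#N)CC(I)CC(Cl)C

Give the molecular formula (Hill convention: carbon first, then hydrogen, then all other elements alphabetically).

C12H19ClINO3

Walk through each heavy atom and fill implicit hydrogens from standard valence (C 4, N 3, O 2, S 2, halogen 1):
  atom 1: O, bond orders sum to 2 (valence 2) → 0 H
  atom 2: C, bond orders sum to 4 (valence 4) → 0 H
  atom 3: O, bond orders sum to 2 (valence 2) → 0 H
  atom 4: C, bond orders sum to 1 (valence 4) → 3 H
  atom 5: C, bond orders sum to 3 (valence 4) → 1 H
  atom 6: C, bond orders sum to 2 (valence 4) → 2 H
  atom 7: O, bond orders sum to 2 (valence 2) → 0 H
  atom 8: C, bond orders sum to 1 (valence 4) → 3 H
  atom 9: C, bond orders sum to 3 (valence 4) → 1 H
  atom 10: C, bond orders sum to 4 (valence 4) → 0 H
  atom 11: N, bond orders sum to 3 (valence 3) → 0 H
  atom 12: C, bond orders sum to 2 (valence 4) → 2 H
  atom 13: C, bond orders sum to 3 (valence 4) → 1 H
  atom 14: I (halogen, monovalent) → 0 H
  atom 15: C, bond orders sum to 2 (valence 4) → 2 H
  atom 16: C, bond orders sum to 3 (valence 4) → 1 H
  atom 17: Cl (halogen, monovalent) → 0 H
  atom 18: C, bond orders sum to 1 (valence 4) → 3 H
Totals → C:12, H:19, Cl:1, I:1, N:1, O:3.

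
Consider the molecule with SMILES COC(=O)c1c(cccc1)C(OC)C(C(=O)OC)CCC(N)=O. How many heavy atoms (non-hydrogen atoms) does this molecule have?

Every atom symbol written in the SMILES (organic subset) is one heavy atom; implicit H are not written.
Heavy atoms by element → C:16, N:1, O:6.
Total: 23.

23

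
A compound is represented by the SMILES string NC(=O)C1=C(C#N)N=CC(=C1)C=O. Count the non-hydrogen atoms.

Every atom symbol written in the SMILES (organic subset) is one heavy atom; implicit H are not written.
Heavy atoms by element → C:8, N:3, O:2.
Total: 13.

13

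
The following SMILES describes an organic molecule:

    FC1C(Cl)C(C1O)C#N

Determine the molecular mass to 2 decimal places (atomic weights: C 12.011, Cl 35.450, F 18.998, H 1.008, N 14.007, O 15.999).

First, the molecular formula is C5H5ClFNO (counting implicit H from valence).
  C: 5 × 12.011 = 60.055
  Cl: 1 × 35.450 = 35.450
  F: 1 × 18.998 = 18.998
  H: 5 × 1.008 = 5.040
  N: 1 × 14.007 = 14.007
  O: 1 × 15.999 = 15.999
Sum: 5×12.011 + 1×35.450 + 1×18.998 + 5×1.008 + 1×14.007 + 1×15.999 = 149.549 → 149.55 g/mol.

149.55 g/mol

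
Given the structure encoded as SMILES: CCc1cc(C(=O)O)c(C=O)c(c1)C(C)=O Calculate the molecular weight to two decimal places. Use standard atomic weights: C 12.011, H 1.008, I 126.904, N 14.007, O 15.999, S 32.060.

First, the molecular formula is C12H12O4 (counting implicit H from valence).
  C: 12 × 12.011 = 144.132
  H: 12 × 1.008 = 12.096
  O: 4 × 15.999 = 63.996
Sum: 12×12.011 + 12×1.008 + 4×15.999 = 220.224 → 220.22 g/mol.

220.22 g/mol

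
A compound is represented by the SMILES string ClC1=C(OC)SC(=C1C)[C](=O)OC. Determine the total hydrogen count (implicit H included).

9

Walk through each heavy atom and fill implicit hydrogens from standard valence (C 4, N 3, O 2, S 2, halogen 1):
  atom 1: Cl (halogen, monovalent) → 0 H
  atom 2: C, bond orders sum to 4 (valence 4) → 0 H
  atom 3: C, bond orders sum to 4 (valence 4) → 0 H
  atom 4: O, bond orders sum to 2 (valence 2) → 0 H
  atom 5: C, bond orders sum to 1 (valence 4) → 3 H
  atom 6: S, bond orders sum to 2 (valence 2) → 0 H
  atom 7: C, bond orders sum to 4 (valence 4) → 0 H
  atom 8: C, bond orders sum to 4 (valence 4) → 0 H
  atom 9: C, bond orders sum to 1 (valence 4) → 3 H
  atom 10: C with explicit H count 0
  atom 11: O, bond orders sum to 2 (valence 2) → 0 H
  atom 12: O, bond orders sum to 2 (valence 2) → 0 H
  atom 13: C, bond orders sum to 1 (valence 4) → 3 H
Total hydrogens: 9.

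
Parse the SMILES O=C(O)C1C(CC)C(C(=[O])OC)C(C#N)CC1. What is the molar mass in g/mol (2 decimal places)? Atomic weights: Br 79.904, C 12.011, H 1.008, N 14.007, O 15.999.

239.27 g/mol

First, the molecular formula is C12H17NO4 (counting implicit H from valence).
  C: 12 × 12.011 = 144.132
  H: 17 × 1.008 = 17.136
  N: 1 × 14.007 = 14.007
  O: 4 × 15.999 = 63.996
Sum: 12×12.011 + 17×1.008 + 1×14.007 + 4×15.999 = 239.271 → 239.27 g/mol.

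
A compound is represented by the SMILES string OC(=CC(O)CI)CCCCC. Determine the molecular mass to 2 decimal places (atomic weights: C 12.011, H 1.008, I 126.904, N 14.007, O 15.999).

284.14 g/mol

First, the molecular formula is C9H17IO2 (counting implicit H from valence).
  C: 9 × 12.011 = 108.099
  H: 17 × 1.008 = 17.136
  I: 1 × 126.904 = 126.904
  O: 2 × 15.999 = 31.998
Sum: 9×12.011 + 17×1.008 + 1×126.904 + 2×15.999 = 284.137 → 284.14 g/mol.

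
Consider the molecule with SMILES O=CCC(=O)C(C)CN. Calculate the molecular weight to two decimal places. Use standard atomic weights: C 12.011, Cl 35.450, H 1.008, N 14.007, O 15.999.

129.16 g/mol

First, the molecular formula is C6H11NO2 (counting implicit H from valence).
  C: 6 × 12.011 = 72.066
  H: 11 × 1.008 = 11.088
  N: 1 × 14.007 = 14.007
  O: 2 × 15.999 = 31.998
Sum: 6×12.011 + 11×1.008 + 1×14.007 + 2×15.999 = 129.159 → 129.16 g/mol.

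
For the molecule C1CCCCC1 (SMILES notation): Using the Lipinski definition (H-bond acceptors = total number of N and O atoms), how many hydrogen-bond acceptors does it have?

N atoms: 0; O atoms: 0.
Lipinski HBA = 0 + 0 = 0.

0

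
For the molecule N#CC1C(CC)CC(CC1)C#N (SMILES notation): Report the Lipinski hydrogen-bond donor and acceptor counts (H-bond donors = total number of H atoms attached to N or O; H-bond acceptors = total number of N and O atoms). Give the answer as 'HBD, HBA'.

0, 2

Donors: find every N or O and count the H atoms it carries.
  atom 1 (N): bond orders sum to 3 → 0 H
  atom 12 (N): bond orders sum to 3 → 0 H
Lipinski HBD = 0.
Acceptors: N atoms = 2, O atoms = 0 → HBA = 2.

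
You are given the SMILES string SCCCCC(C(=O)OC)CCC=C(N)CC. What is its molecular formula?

C13H25NO2S

Walk through each heavy atom and fill implicit hydrogens from standard valence (C 4, N 3, O 2, S 2, halogen 1):
  atom 1: S, bond orders sum to 1 (valence 2) → 1 H
  atom 2: C, bond orders sum to 2 (valence 4) → 2 H
  atom 3: C, bond orders sum to 2 (valence 4) → 2 H
  atom 4: C, bond orders sum to 2 (valence 4) → 2 H
  atom 5: C, bond orders sum to 2 (valence 4) → 2 H
  atom 6: C, bond orders sum to 3 (valence 4) → 1 H
  atom 7: C, bond orders sum to 4 (valence 4) → 0 H
  atom 8: O, bond orders sum to 2 (valence 2) → 0 H
  atom 9: O, bond orders sum to 2 (valence 2) → 0 H
  atom 10: C, bond orders sum to 1 (valence 4) → 3 H
  atom 11: C, bond orders sum to 2 (valence 4) → 2 H
  atom 12: C, bond orders sum to 2 (valence 4) → 2 H
  atom 13: C, bond orders sum to 3 (valence 4) → 1 H
  atom 14: C, bond orders sum to 4 (valence 4) → 0 H
  atom 15: N, bond orders sum to 1 (valence 3) → 2 H
  atom 16: C, bond orders sum to 2 (valence 4) → 2 H
  atom 17: C, bond orders sum to 1 (valence 4) → 3 H
Totals → C:13, H:25, N:1, O:2, S:1.
In Hill order: C13H25NO2S.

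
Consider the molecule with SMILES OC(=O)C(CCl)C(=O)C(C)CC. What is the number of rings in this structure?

In SMILES, each pair of matching ring-closure digits denotes one ring-closing bond; the number of such bonds equals the number of independent rings.
Ring-closure bonds here: 0.

0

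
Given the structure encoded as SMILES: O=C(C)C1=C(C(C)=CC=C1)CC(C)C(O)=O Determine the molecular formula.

Walk through each heavy atom and fill implicit hydrogens from standard valence (C 4, N 3, O 2, S 2, halogen 1):
  atom 1: O, bond orders sum to 2 (valence 2) → 0 H
  atom 2: C, bond orders sum to 4 (valence 4) → 0 H
  atom 3: C, bond orders sum to 1 (valence 4) → 3 H
  atom 4: C, bond orders sum to 4 (valence 4) → 0 H
  atom 5: C, bond orders sum to 4 (valence 4) → 0 H
  atom 6: C, bond orders sum to 4 (valence 4) → 0 H
  atom 7: C, bond orders sum to 1 (valence 4) → 3 H
  atom 8: C, bond orders sum to 3 (valence 4) → 1 H
  atom 9: C, bond orders sum to 3 (valence 4) → 1 H
  atom 10: C, bond orders sum to 3 (valence 4) → 1 H
  atom 11: C, bond orders sum to 2 (valence 4) → 2 H
  atom 12: C, bond orders sum to 3 (valence 4) → 1 H
  atom 13: C, bond orders sum to 1 (valence 4) → 3 H
  atom 14: C, bond orders sum to 4 (valence 4) → 0 H
  atom 15: O, bond orders sum to 1 (valence 2) → 1 H
  atom 16: O, bond orders sum to 2 (valence 2) → 0 H
Totals → C:13, H:16, O:3.
In Hill order: C13H16O3.

C13H16O3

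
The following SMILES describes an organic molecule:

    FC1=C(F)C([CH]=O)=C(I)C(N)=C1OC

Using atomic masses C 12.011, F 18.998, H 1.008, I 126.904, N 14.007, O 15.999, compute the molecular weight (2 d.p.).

First, the molecular formula is C8H6F2INO2 (counting implicit H from valence).
  C: 8 × 12.011 = 96.088
  F: 2 × 18.998 = 37.996
  H: 6 × 1.008 = 6.048
  I: 1 × 126.904 = 126.904
  N: 1 × 14.007 = 14.007
  O: 2 × 15.999 = 31.998
Sum: 8×12.011 + 2×18.998 + 6×1.008 + 1×126.904 + 1×14.007 + 2×15.999 = 313.041 → 313.04 g/mol.

313.04 g/mol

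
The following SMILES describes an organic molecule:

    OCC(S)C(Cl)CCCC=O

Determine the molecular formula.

C7H13ClO2S

Walk through each heavy atom and fill implicit hydrogens from standard valence (C 4, N 3, O 2, S 2, halogen 1):
  atom 1: O, bond orders sum to 1 (valence 2) → 1 H
  atom 2: C, bond orders sum to 2 (valence 4) → 2 H
  atom 3: C, bond orders sum to 3 (valence 4) → 1 H
  atom 4: S, bond orders sum to 1 (valence 2) → 1 H
  atom 5: C, bond orders sum to 3 (valence 4) → 1 H
  atom 6: Cl (halogen, monovalent) → 0 H
  atom 7: C, bond orders sum to 2 (valence 4) → 2 H
  atom 8: C, bond orders sum to 2 (valence 4) → 2 H
  atom 9: C, bond orders sum to 2 (valence 4) → 2 H
  atom 10: C, bond orders sum to 3 (valence 4) → 1 H
  atom 11: O, bond orders sum to 2 (valence 2) → 0 H
Totals → C:7, H:13, Cl:1, O:2, S:1.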